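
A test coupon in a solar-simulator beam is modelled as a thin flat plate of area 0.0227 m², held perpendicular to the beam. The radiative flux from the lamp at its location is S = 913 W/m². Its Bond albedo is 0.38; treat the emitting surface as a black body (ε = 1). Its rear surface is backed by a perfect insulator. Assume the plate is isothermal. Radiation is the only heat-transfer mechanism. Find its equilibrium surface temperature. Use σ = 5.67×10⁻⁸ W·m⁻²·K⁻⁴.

At equilibrium, absorbed power = emitted power.
Absorbing cross-section = A = 0.02270 m²; emitting surface = A = 0.02270 m² (ratio 1).
(1−a)S·A_cross = εσ·A_surf·T⁴  ⇒  T⁴ = (1−a)S/(1σ).
T⁴ = 0.620·913/(1·5.67×10⁻⁸) = 9.983×10⁹ K⁴.
T = (9.983×10⁹)^(1/4).

T ≈ 316 K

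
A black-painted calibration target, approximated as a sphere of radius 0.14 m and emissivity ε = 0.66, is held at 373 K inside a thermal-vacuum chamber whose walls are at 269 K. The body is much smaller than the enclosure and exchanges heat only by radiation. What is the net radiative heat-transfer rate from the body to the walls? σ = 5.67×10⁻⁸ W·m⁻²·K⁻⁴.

P_net ≈ 130 W

For a small grey body in a large enclosure: P_net = εσA(T_body⁴ − T_wall⁴).
A = 4πr² = 0.2463 m²; T_body⁴ − T_wall⁴ = 1.936×10¹⁰ − 5.236×10⁹ = 1.412×10¹⁰ K⁴.
|P_net| = 0.66·5.67×10⁻⁸·0.2463·1.412×10¹⁰.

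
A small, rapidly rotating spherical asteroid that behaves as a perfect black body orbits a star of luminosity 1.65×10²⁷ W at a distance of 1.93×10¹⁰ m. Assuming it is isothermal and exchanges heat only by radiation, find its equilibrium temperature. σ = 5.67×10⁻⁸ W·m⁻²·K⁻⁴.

T ≈ 1120 K

First find the stellar flux at distance d: S = L/(4πd²) = 1.65×10²⁷/(4π·(1.93×10¹⁰)²) = 3.525×10⁵ W/m².
For an isothermal sphere, absorbed (1−a)S·πr² = emitted σ·4πr²·T⁴, so T⁴ = (1−a)S/(4σ).
T⁴ = 1.00·3.525×10⁵/(4·5.67×10⁻⁸) = 1.554×10¹² K⁴.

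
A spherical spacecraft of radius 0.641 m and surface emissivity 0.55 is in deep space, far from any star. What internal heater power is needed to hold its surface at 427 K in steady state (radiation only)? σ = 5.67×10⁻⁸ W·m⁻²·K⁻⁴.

P ≈ 5350 W

P = εσ·4πr²·T⁴.
4πr² = 5.163 m²; T⁴ = 3.324×10¹⁰ K⁴.
P = 0.55·5.67×10⁻⁸·5.163·3.324×10¹⁰.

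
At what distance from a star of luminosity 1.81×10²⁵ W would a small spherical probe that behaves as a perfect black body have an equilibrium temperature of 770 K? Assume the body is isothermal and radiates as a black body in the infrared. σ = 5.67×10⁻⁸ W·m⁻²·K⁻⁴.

d ≈ 4.25×10⁹ m

For an isothermal black-emitting sphere, (1−a)S·πr² = σ·4πr²·T⁴ ⇒ S = 4σT⁴/(1−a).
S = 4·5.67×10⁻⁸·(770)⁴/1.00 = 79730 W/m².
Flux falls as S = L/(4πd²), so d = √(L/(4πS)) = √(1.81×10²⁵/(4π·79730)).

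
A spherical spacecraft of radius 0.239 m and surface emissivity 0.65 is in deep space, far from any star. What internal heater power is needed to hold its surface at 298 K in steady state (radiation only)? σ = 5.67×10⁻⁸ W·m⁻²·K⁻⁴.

P ≈ 209 W

P = εσ·4πr²·T⁴.
4πr² = 0.7178 m²; T⁴ = 7.886×10⁹ K⁴.
P = 0.65·5.67×10⁻⁸·0.7178·7.886×10⁹.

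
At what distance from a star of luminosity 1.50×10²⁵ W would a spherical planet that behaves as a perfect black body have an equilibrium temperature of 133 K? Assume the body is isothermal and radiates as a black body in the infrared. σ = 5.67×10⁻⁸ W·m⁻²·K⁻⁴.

For an isothermal black-emitting sphere, (1−a)S·πr² = σ·4πr²·T⁴ ⇒ S = 4σT⁴/(1−a).
S = 4·5.67×10⁻⁸·(133)⁴/1.00 = 70.97 W/m².
Flux falls as S = L/(4πd²), so d = √(L/(4πS)) = √(1.50×10²⁵/(4π·70.97)).

d ≈ 1.30×10¹¹ m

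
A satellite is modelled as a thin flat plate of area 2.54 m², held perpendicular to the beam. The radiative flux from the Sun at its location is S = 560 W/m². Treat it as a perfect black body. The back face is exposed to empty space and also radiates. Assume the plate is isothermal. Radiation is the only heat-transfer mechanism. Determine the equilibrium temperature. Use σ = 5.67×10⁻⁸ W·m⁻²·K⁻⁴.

At equilibrium, absorbed power = emitted power.
Absorbing cross-section = A = 2.540 m²; emitting surface = 2A = 5.080 m² (ratio 2).
S·A_cross = εσ·A_surf·T⁴  ⇒  T⁴ = S/(2σ).
T⁴ = 1.00·560/(2·5.67×10⁻⁸) = 4.938×10⁹ K⁴.
T = (4.938×10⁹)^(1/4).

T ≈ 265 K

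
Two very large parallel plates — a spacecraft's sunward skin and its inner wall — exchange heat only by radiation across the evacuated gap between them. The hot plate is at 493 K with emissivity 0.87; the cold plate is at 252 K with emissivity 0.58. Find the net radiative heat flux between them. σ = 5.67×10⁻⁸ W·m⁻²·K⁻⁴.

q ≈ 1670 W/m²

For two infinite grey parallel plates, q = σ(T₁⁴ − T₂⁴)/(1/ε₁ + 1/ε₂ − 1).
T₁⁴ − T₂⁴ = 5.907×10¹⁰ − 4.033×10⁹ = 5.504×10¹⁰ K⁴.
1/ε₁ + 1/ε₂ − 1 = 1.149 + 1.724 − 1 = 1.874.
q = 5.67×10⁻⁸ × 5.504×10¹⁰ / 1.874.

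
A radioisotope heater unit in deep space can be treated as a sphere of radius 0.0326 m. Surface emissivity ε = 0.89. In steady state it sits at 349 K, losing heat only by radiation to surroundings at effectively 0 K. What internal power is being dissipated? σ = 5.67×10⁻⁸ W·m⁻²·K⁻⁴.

P ≈ 10.0 W

Steady state: P = εσA T⁴.
A = 4πr² = 0.01336 m²; T⁴ = (349)⁴ = 1.484×10¹⁰ K⁴.
P = 0.89 × 5.67×10⁻⁸ × 0.01336 × 1.484×10¹⁰.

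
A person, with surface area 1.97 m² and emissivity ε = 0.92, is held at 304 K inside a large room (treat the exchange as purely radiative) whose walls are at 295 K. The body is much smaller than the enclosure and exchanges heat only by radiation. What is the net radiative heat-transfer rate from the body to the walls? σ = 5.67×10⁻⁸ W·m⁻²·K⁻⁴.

For a small grey body in a large enclosure: P_net = εσA(T_body⁴ − T_wall⁴).
A = 1.97 m²; T_body⁴ − T_wall⁴ = 8.541×10⁹ − 7.573×10⁹ = 9.674×10⁸ K⁴.
|P_net| = 0.92·5.67×10⁻⁸·1.970·9.674×10⁸.

P_net ≈ 99.4 W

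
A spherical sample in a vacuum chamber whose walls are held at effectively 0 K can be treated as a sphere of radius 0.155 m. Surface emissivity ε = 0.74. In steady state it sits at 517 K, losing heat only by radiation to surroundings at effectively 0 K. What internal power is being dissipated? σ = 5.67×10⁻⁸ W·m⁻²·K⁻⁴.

Steady state: P = εσA T⁴.
A = 4πr² = 0.3019 m²; T⁴ = (517)⁴ = 7.144×10¹⁰ K⁴.
P = 0.74 × 5.67×10⁻⁸ × 0.3019 × 7.144×10¹⁰.

P ≈ 905 W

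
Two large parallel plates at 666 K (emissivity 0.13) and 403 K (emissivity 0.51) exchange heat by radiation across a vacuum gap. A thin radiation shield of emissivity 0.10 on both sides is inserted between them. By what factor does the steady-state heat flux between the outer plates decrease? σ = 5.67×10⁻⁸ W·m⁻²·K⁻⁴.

factor ≈ 3.20

Without shield: q₀ = σΔ(T⁴)/(1/ε₁+1/ε₂−1) with denominator 8.653.
With shield the two gaps are in series; the resistances add: (1/ε₁+1/ε_s−1)+(1/ε_s+1/ε₂−1) = 16.69+10.96 = 27.65.
Heat-flux ratio q₀/q = 27.65/8.653.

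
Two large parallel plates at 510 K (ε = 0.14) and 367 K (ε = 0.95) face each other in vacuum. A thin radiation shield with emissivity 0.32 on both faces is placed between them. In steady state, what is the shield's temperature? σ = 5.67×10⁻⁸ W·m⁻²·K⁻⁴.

In steady state the net flux on the hot side equals that on the cold side.
σ(T₁⁴−T_s⁴)/D₁ = σ(T_s⁴−T₂⁴)/D₂, with D₁ = 1/ε₁+1/ε_s−1 = 9.268, D₂ = 1/ε_s+1/ε₂−1 = 3.178.
Solve for T_s⁴: T_s⁴ = (D₂·T₁⁴ + D₁·T₂⁴)/(D₁+D₂) = 3.078×10¹⁰ K⁴.

T_s ≈ 419 K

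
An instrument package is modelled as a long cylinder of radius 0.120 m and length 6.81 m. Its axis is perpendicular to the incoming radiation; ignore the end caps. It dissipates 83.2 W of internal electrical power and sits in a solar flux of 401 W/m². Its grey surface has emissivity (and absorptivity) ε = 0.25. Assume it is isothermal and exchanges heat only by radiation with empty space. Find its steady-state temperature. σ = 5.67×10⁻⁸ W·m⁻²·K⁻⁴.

T ≈ 241 K

At steady state, absorbed solar power + internal power = radiated power.
Absorbed: α·S·A_cross = 0.25·401·1.634 = 163.8 W (cross-section 2rL).
Total input = 163.8 + 83.2 = 247.0 W.
Radiated: εσ·A_surf·T⁴ with A_surf = 2πrL = 5.135 m².
T⁴ = 247.0/(0.25·5.67×10⁻⁸·5.135) = 3.394×10⁹ K⁴.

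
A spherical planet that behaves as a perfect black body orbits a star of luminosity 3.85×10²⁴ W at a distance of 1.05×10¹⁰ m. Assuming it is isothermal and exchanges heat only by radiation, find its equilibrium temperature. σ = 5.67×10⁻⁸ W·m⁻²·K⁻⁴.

T ≈ 333 K

First find the stellar flux at distance d: S = L/(4πd²) = 3.85×10²⁴/(4π·(1.05×10¹⁰)²) = 2779 W/m².
For an isothermal sphere, absorbed (1−a)S·πr² = emitted σ·4πr²·T⁴, so T⁴ = (1−a)S/(4σ).
T⁴ = 1.00·2779/(4·5.67×10⁻⁸) = 1.225×10¹⁰ K⁴.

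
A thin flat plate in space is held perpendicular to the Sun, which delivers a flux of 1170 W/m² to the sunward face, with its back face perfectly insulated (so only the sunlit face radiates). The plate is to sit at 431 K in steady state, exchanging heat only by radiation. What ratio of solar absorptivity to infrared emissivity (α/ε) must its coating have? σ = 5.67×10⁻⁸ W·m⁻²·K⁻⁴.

Balance: αS·A = εσ·1A·T⁴ ⇒ α/ε = σT⁴/S.
α/ε = 5.67×10⁻⁸·(431)⁴/1170 = 5.67×10⁻⁸·3.451×10¹⁰/1170.

α/ε ≈ 1.67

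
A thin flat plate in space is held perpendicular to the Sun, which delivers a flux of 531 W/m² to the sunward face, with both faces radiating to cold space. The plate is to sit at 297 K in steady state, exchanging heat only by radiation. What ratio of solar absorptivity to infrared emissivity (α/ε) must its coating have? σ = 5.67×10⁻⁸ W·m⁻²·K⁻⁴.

Balance: αS·A = εσ·2A·T⁴ ⇒ α/ε = 2σT⁴/S.
α/ε = 2·5.67×10⁻⁸·(297)⁴/531 = 2·5.67×10⁻⁸·7.781×10⁹/531.

α/ε ≈ 1.66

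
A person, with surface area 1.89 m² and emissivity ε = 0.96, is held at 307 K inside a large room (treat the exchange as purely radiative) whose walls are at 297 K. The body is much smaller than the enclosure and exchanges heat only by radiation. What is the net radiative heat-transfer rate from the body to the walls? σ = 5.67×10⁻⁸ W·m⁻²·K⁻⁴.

P_net ≈ 113 W

For a small grey body in a large enclosure: P_net = εσA(T_body⁴ − T_wall⁴).
A = 1.89 m²; T_body⁴ − T_wall⁴ = 8.883×10⁹ − 7.781×10⁹ = 1.102×10⁹ K⁴.
|P_net| = 0.96·5.67×10⁻⁸·1.890·1.102×10⁹.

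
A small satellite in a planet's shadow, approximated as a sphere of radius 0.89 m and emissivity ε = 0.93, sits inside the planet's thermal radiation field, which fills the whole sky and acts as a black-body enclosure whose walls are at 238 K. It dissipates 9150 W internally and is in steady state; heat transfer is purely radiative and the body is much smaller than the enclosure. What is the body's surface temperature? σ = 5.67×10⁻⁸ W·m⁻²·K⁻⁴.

T ≈ 379 K

For a small grey body in a large enclosure, net radiated power = εσA(T⁴ − T_w⁴).
Steady state: P = εσA(T⁴ − T_w⁴) with A = 4πr² = 9.954 m².
T⁴ = P/(εσA) + T_w⁴ = 9150/(0.93·5.67×10⁻⁸·9.954) + (238)⁴
    = 1.743×10¹⁰ + 3.209×10⁹ = 2.064×10¹⁰ K⁴.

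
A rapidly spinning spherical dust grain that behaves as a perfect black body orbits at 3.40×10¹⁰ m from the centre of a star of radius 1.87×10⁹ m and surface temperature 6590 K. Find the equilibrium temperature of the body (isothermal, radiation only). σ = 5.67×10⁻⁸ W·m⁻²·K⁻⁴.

The star's surface emits σT_*⁴; at distance d the flux is S = σT_*⁴(R_*/d)².
S = 5.67×10⁻⁸·(6590)⁴·(1.87×10⁹/3.40×10¹⁰)² = 3.235×10⁵ W/m².
For an isothermal sphere T⁴ = (1−a)S/(4σ) = 1.426×10¹² K⁴.

T ≈ 1090 K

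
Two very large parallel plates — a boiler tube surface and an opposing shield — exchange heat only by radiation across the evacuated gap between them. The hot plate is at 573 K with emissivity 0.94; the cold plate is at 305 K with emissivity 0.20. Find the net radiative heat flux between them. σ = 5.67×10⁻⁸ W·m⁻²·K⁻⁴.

For two infinite grey parallel plates, q = σ(T₁⁴ − T₂⁴)/(1/ε₁ + 1/ε₂ − 1).
T₁⁴ − T₂⁴ = 1.078×10¹¹ − 8.654×10⁹ = 9.915×10¹⁰ K⁴.
1/ε₁ + 1/ε₂ − 1 = 1.064 + 5.000 − 1 = 5.064.
q = 5.67×10⁻⁸ × 9.915×10¹⁰ / 5.064.

q ≈ 1110 W/m²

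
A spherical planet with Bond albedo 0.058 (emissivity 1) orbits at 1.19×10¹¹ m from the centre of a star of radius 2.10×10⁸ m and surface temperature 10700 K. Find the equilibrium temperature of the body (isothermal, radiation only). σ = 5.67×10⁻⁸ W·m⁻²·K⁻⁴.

The star's surface emits σT_*⁴; at distance d the flux is S = σT_*⁴(R_*/d)².
S = 5.67×10⁻⁸·(10700)⁴·(2.10×10⁸/1.19×10¹¹)² = 2315 W/m².
For an isothermal sphere T⁴ = (1−a)S/(4σ) = 9.613×10⁹ K⁴.

T ≈ 313 K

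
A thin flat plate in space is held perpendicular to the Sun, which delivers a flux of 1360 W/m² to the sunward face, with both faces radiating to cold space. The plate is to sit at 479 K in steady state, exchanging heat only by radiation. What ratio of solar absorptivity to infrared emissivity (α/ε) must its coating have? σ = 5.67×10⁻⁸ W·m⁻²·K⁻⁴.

α/ε ≈ 4.39

Balance: αS·A = εσ·2A·T⁴ ⇒ α/ε = 2σT⁴/S.
α/ε = 2·5.67×10⁻⁸·(479)⁴/1360 = 2·5.67×10⁻⁸·5.264×10¹⁰/1360.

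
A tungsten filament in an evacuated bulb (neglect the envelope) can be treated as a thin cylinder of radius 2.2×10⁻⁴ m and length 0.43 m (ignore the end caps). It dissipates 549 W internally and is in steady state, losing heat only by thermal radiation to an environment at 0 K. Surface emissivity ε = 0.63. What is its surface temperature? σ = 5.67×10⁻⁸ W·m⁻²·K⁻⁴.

Steady state: internal power = radiated power, P = εσA T⁴.
Radiating area A = 2πrL = 5.944×10⁻⁴ m².
T⁴ = P/(εσA) = 549/(0.63·5.67×10⁻⁸·5.944×10⁻⁴) = 2.586×10¹³ K⁴.
T = (2.586×10¹³)^(1/4).

T ≈ 2250 K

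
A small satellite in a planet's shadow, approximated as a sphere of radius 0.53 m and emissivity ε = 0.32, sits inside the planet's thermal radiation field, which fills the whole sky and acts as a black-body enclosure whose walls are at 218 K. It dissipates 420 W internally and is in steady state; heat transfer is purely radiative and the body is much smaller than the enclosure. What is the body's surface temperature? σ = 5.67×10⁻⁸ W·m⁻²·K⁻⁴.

For a small grey body in a large enclosure, net radiated power = εσA(T⁴ − T_w⁴).
Steady state: P = εσA(T⁴ − T_w⁴) with A = 4πr² = 3.530 m².
T⁴ = P/(εσA) + T_w⁴ = 420/(0.32·5.67×10⁻⁸·3.530) + (218)⁴
    = 6.558×10⁹ + 2.259×10⁹ = 8.816×10⁹ K⁴.

T ≈ 306 K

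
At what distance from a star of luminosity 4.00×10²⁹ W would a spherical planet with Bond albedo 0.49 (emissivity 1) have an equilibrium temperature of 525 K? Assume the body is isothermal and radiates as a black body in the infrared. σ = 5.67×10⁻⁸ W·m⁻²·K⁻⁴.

For an isothermal black-emitting sphere, (1−a)S·πr² = σ·4πr²·T⁴ ⇒ S = 4σT⁴/(1−a).
S = 4·5.67×10⁻⁸·(525)⁴/0.510 = 33780 W/m².
Flux falls as S = L/(4πd²), so d = √(L/(4πS)) = √(4.00×10²⁹/(4π·33780)).

d ≈ 9.71×10¹¹ m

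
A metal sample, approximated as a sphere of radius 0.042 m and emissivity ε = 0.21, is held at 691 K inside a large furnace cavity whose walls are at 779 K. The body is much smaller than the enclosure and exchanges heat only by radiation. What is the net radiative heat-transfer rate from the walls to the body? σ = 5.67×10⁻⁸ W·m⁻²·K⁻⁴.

For a small grey body in a large enclosure: P_net = εσA(T_body⁴ − T_wall⁴).
A = 4πr² = 0.02217 m²; T_body⁴ − T_wall⁴ = 2.280×10¹¹ − 3.683×10¹¹ = -1.403×10¹¹ K⁴.
|P_net| = 0.21·5.67×10⁻⁸·0.02217·1.403×10¹¹.

P_net ≈ 37.0 W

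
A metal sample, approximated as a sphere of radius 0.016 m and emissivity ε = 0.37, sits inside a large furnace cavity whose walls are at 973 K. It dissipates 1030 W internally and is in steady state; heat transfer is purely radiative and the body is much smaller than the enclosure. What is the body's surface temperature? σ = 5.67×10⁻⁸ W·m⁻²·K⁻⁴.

T ≈ 2000 K

For a small grey body in a large enclosure, net radiated power = εσA(T⁴ − T_w⁴).
Steady state: P = εσA(T⁴ − T_w⁴) with A = 4πr² = 0.003217 m².
T⁴ = P/(εσA) + T_w⁴ = 1030/(0.37·5.67×10⁻⁸·0.003217) + (973)⁴
    = 1.526×10¹³ + 8.963×10¹¹ = 1.616×10¹³ K⁴.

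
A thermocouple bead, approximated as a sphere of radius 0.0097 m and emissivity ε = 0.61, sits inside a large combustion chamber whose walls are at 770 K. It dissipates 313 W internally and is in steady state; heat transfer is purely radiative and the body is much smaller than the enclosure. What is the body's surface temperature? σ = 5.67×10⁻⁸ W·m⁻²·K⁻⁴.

T ≈ 1680 K

For a small grey body in a large enclosure, net radiated power = εσA(T⁴ − T_w⁴).
Steady state: P = εσA(T⁴ − T_w⁴) with A = 4πr² = 0.001182 m².
T⁴ = P/(εσA) + T_w⁴ = 313/(0.61·5.67×10⁻⁸·0.001182) + (770)⁴
    = 7.654×10¹² + 3.515×10¹¹ = 8.005×10¹² K⁴.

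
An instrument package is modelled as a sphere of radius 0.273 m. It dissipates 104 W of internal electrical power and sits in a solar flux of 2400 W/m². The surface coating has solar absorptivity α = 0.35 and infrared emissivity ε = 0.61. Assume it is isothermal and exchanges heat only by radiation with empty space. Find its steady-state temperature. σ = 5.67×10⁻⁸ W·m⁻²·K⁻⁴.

T ≈ 310 K

At steady state, absorbed solar power + internal power = radiated power.
Absorbed: α·S·A_cross = 0.35·2400·0.2341 = 196.7 W (cross-section πr²).
Total input = 196.7 + 104 = 300.7 W.
Radiated: εσ·A_surf·T⁴ with A_surf = 4πr² = 0.9366 m².
T⁴ = 300.7/(0.61·5.67×10⁻⁸·0.9366) = 9.282×10⁹ K⁴.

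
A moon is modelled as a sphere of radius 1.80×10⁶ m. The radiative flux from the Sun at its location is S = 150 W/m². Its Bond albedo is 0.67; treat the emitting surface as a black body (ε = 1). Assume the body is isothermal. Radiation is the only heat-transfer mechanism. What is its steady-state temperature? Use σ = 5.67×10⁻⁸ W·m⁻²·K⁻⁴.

At equilibrium, absorbed power = emitted power.
Absorbing cross-section = πr² = 1.018×10¹³ m²; emitting surface = 4πr² = 4.072×10¹³ m² (ratio 4).
(1−a)S·A_cross = εσ·A_surf·T⁴  ⇒  T⁴ = (1−a)S/(4σ).
T⁴ = 0.330·150/(4·5.67×10⁻⁸) = 2.183×10⁸ K⁴.
T = (2.183×10⁸)^(1/4).

T ≈ 122 K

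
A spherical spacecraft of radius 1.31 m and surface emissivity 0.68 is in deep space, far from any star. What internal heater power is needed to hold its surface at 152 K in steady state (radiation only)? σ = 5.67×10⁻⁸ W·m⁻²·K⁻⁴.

P ≈ 444 W

P = εσ·4πr²·T⁴.
4πr² = 21.57 m²; T⁴ = 5.338×10⁸ K⁴.
P = 0.68·5.67×10⁻⁸·21.57·5.338×10⁸.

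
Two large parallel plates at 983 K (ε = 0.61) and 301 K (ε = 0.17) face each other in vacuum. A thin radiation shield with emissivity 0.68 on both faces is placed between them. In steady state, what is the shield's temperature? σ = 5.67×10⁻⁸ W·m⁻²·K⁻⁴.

In steady state the net flux on the hot side equals that on the cold side.
σ(T₁⁴−T_s⁴)/D₁ = σ(T_s⁴−T₂⁴)/D₂, with D₁ = 1/ε₁+1/ε_s−1 = 2.110, D₂ = 1/ε_s+1/ε₂−1 = 6.353.
Solve for T_s⁴: T_s⁴ = (D₂·T₁⁴ + D₁·T₂⁴)/(D₁+D₂) = 7.030×10¹¹ K⁴.

T_s ≈ 916 K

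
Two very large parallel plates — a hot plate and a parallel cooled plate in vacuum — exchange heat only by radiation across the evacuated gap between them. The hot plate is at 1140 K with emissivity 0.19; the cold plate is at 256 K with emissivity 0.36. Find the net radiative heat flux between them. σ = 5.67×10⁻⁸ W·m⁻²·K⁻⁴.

For two infinite grey parallel plates, q = σ(T₁⁴ − T₂⁴)/(1/ε₁ + 1/ε₂ − 1).
T₁⁴ − T₂⁴ = 1.689×10¹² − 4.295×10⁹ = 1.685×10¹² K⁴.
1/ε₁ + 1/ε₂ − 1 = 5.263 + 2.778 − 1 = 7.041.
q = 5.67×10⁻⁸ × 1.685×10¹² / 7.041.

q ≈ 13600 W/m²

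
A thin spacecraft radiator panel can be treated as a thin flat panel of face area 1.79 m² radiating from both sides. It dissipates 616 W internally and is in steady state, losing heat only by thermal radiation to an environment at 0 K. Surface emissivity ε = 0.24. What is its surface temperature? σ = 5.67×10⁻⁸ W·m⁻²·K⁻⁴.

Steady state: internal power = radiated power, P = εσA T⁴.
Radiating area A = 2·1.79 = 3.580 m².
T⁴ = P/(εσA) = 616/(0.24·5.67×10⁻⁸·3.580) = 1.264×10¹⁰ K⁴.
T = (1.264×10¹⁰)^(1/4).

T ≈ 335 K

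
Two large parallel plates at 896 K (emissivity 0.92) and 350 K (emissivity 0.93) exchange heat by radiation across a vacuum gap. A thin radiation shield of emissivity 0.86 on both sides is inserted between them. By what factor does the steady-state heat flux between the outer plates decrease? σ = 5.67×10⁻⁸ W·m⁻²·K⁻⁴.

factor ≈ 2.14

Without shield: q₀ = σΔ(T⁴)/(1/ε₁+1/ε₂−1) with denominator 1.162.
With shield the two gaps are in series; the resistances add: (1/ε₁+1/ε_s−1)+(1/ε_s+1/ε₂−1) = 1.250+1.238 = 2.488.
Heat-flux ratio q₀/q = 2.488/1.162.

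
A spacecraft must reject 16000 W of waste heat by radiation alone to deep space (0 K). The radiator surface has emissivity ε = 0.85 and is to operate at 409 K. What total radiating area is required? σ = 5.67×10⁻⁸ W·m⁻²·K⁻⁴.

P = εσA T⁴ ⇒ A = P/(εσT⁴).
T⁴ = 2.798×10¹⁰ K⁴.
A = 16000/(0.85 × 5.67×10⁻⁸ × 2.798×10¹⁰).

A ≈ 11.9 m²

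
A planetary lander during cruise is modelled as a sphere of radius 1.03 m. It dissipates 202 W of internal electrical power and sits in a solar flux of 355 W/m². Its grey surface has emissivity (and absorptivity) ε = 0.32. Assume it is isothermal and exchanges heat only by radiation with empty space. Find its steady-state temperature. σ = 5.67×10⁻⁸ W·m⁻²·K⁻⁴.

T ≈ 221 K

At steady state, absorbed solar power + internal power = radiated power.
Absorbed: α·S·A_cross = 0.32·355·3.333 = 378.6 W (cross-section πr²).
Total input = 378.6 + 202 = 580.6 W.
Radiated: εσ·A_surf·T⁴ with A_surf = 4πr² = 13.33 m².
T⁴ = 580.6/(0.32·5.67×10⁻⁸·13.33) = 2.400×10⁹ K⁴.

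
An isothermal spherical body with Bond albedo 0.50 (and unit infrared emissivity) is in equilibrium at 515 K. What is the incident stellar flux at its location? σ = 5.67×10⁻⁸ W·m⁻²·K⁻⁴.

(1−a)S·πr² = σ·4πr²·T⁴ ⇒ S = 4σT⁴/(1−a).
S = 4·5.67×10⁻⁸·7.034×10¹⁰/0.500.

S ≈ 31900 W/m²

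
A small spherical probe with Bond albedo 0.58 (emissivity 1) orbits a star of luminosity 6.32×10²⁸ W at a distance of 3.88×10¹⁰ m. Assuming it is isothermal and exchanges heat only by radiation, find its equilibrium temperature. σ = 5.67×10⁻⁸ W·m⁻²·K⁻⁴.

First find the stellar flux at distance d: S = L/(4πd²) = 6.32×10²⁸/(4π·(3.88×10¹⁰)²) = 3.341×10⁶ W/m².
For an isothermal sphere, absorbed (1−a)S·πr² = emitted σ·4πr²·T⁴, so T⁴ = (1−a)S/(4σ).
T⁴ = 0.420·3.341×10⁶/(4·5.67×10⁻⁸) = 6.187×10¹² K⁴.

T ≈ 1580 K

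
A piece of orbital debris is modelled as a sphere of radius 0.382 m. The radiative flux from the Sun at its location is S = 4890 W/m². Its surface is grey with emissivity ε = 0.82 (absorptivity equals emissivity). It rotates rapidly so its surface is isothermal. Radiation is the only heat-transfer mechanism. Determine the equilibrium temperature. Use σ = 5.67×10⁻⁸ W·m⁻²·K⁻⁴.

T ≈ 383 K

At equilibrium, absorbed power = emitted power.
Absorbing cross-section = πr² = 0.4584 m²; emitting surface = 4πr² = 1.834 m² (ratio 4).
εS·A_cross = εσ·A_surf·T⁴  ⇒  T⁴ = S/(4σ)   (ε cancels).
T⁴ = 4890/(4·5.67×10⁻⁸) = 2.156×10¹⁰ K⁴.
T = (2.156×10¹⁰)^(1/4).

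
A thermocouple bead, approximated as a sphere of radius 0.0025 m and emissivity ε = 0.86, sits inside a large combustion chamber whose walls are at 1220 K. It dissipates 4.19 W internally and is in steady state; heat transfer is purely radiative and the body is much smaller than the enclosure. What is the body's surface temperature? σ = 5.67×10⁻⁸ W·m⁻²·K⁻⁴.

For a small grey body in a large enclosure, net radiated power = εσA(T⁴ − T_w⁴).
Steady state: P = εσA(T⁴ − T_w⁴) with A = 4πr² = 7.854×10⁻⁵ m².
T⁴ = P/(εσA) + T_w⁴ = 4.19/(0.86·5.67×10⁻⁸·7.854×10⁻⁵) + (1220)⁴
    = 1.094×10¹² + 2.215×10¹² = 3.309×10¹² K⁴.

T ≈ 1350 K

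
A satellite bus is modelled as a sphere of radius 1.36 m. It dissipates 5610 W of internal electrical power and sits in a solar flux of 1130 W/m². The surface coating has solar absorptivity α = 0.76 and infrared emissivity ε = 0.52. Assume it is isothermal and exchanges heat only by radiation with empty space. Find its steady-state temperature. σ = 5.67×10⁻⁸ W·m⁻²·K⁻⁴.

T ≈ 353 K

At steady state, absorbed solar power + internal power = radiated power.
Absorbed: α·S·A_cross = 0.76·1130·5.811 = 4990 W (cross-section πr²).
Total input = 4990 + 5610 = 10600 W.
Radiated: εσ·A_surf·T⁴ with A_surf = 4πr² = 23.24 m².
T⁴ = 10600/(0.52·5.67×10⁻⁸·23.24) = 1.547×10¹⁰ K⁴.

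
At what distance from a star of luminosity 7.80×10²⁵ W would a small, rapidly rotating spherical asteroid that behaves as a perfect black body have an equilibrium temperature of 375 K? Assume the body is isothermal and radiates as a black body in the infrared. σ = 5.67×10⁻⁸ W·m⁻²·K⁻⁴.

d ≈ 3.72×10¹⁰ m

For an isothermal black-emitting sphere, (1−a)S·πr² = σ·4πr²·T⁴ ⇒ S = 4σT⁴/(1−a).
S = 4·5.67×10⁻⁸·(375)⁴/1.00 = 4485 W/m².
Flux falls as S = L/(4πd²), so d = √(L/(4πS)) = √(7.80×10²⁵/(4π·4485)).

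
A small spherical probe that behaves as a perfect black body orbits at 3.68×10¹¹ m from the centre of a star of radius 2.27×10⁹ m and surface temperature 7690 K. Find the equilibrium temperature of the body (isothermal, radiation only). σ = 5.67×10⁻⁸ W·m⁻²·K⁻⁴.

T ≈ 427 K

The star's surface emits σT_*⁴; at distance d the flux is S = σT_*⁴(R_*/d)².
S = 5.67×10⁻⁸·(7690)⁴·(2.27×10⁹/3.68×10¹¹)² = 7545 W/m².
For an isothermal sphere T⁴ = (1−a)S/(4σ) = 3.327×10¹⁰ K⁴.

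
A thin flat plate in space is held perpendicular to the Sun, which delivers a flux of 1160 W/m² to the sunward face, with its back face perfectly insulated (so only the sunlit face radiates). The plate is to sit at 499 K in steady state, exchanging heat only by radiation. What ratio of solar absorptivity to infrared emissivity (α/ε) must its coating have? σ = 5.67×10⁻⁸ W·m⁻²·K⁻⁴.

Balance: αS·A = εσ·1A·T⁴ ⇒ α/ε = σT⁴/S.
α/ε = 5.67×10⁻⁸·(499)⁴/1160 = 5.67×10⁻⁸·6.200×10¹⁰/1160.

α/ε ≈ 3.03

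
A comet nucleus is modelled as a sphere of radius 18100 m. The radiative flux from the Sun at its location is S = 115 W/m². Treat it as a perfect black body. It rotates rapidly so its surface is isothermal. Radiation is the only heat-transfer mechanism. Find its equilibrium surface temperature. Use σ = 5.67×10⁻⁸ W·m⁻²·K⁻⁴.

At equilibrium, absorbed power = emitted power.
Absorbing cross-section = πr² = 1.029×10⁹ m²; emitting surface = 4πr² = 4.117×10⁹ m² (ratio 4).
S·A_cross = εσ·A_surf·T⁴  ⇒  T⁴ = S/(4σ).
T⁴ = 1.00·115/(4·5.67×10⁻⁸) = 5.071×10⁸ K⁴.
T = (5.071×10⁸)^(1/4).

T ≈ 150 K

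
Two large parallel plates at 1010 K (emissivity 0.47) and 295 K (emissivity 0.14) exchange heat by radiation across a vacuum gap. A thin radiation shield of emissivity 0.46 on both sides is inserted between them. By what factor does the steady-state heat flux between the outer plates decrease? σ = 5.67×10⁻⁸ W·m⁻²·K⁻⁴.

Without shield: q₀ = σΔ(T⁴)/(1/ε₁+1/ε₂−1) with denominator 8.271.
With shield the two gaps are in series; the resistances add: (1/ε₁+1/ε_s−1)+(1/ε_s+1/ε₂−1) = 3.302+8.317 = 11.62.
Heat-flux ratio q₀/q = 11.62/8.271.

factor ≈ 1.40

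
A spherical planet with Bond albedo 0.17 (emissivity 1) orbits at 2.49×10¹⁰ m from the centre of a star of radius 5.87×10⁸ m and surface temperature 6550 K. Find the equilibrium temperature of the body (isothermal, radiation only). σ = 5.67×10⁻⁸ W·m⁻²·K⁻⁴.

T ≈ 679 K

The star's surface emits σT_*⁴; at distance d the flux is S = σT_*⁴(R_*/d)².
S = 5.67×10⁻⁸·(6550)⁴·(5.87×10⁸/2.49×10¹⁰)² = 58000 W/m².
For an isothermal sphere T⁴ = (1−a)S/(4σ) = 2.123×10¹¹ K⁴.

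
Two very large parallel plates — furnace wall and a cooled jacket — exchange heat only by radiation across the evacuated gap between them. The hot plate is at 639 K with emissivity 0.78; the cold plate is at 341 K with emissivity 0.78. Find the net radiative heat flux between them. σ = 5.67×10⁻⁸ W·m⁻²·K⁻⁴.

q ≈ 5550 W/m²

For two infinite grey parallel plates, q = σ(T₁⁴ − T₂⁴)/(1/ε₁ + 1/ε₂ − 1).
T₁⁴ − T₂⁴ = 1.667×10¹¹ − 1.352×10¹⁰ = 1.532×10¹¹ K⁴.
1/ε₁ + 1/ε₂ − 1 = 1.282 + 1.282 − 1 = 1.564.
q = 5.67×10⁻⁸ × 1.532×10¹¹ / 1.564.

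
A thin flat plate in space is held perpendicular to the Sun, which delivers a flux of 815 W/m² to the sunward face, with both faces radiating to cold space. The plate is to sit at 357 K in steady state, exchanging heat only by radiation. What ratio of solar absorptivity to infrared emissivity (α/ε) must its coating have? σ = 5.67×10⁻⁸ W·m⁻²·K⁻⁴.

α/ε ≈ 2.26

Balance: αS·A = εσ·2A·T⁴ ⇒ α/ε = 2σT⁴/S.
α/ε = 2·5.67×10⁻⁸·(357)⁴/815 = 2·5.67×10⁻⁸·1.624×10¹⁰/815.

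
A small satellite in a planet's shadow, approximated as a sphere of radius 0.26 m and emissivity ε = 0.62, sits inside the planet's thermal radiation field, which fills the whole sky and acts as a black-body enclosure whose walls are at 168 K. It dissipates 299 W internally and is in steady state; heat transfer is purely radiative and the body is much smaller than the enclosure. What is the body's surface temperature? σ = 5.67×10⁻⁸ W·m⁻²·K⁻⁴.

T ≈ 322 K

For a small grey body in a large enclosure, net radiated power = εσA(T⁴ − T_w⁴).
Steady state: P = εσA(T⁴ − T_w⁴) with A = 4πr² = 0.8495 m².
T⁴ = P/(εσA) + T_w⁴ = 299/(0.62·5.67×10⁻⁸·0.8495) + (168)⁴
    = 1.001×10¹⁰ + 7.966×10⁸ = 1.081×10¹⁰ K⁴.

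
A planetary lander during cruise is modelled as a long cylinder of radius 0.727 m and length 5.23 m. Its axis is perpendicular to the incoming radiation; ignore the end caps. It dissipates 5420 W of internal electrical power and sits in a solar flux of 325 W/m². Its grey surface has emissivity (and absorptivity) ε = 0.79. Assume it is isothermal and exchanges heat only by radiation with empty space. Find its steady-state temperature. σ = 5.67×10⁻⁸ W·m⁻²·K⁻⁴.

At steady state, absorbed solar power + internal power = radiated power.
Absorbed: α·S·A_cross = 0.79·325·7.604 = 1952 W (cross-section 2rL).
Total input = 1952 + 5420 = 7372 W.
Radiated: εσ·A_surf·T⁴ with A_surf = 2πrL = 23.89 m².
T⁴ = 7372/(0.79·5.67×10⁻⁸·23.89) = 6.889×10⁹ K⁴.

T ≈ 288 K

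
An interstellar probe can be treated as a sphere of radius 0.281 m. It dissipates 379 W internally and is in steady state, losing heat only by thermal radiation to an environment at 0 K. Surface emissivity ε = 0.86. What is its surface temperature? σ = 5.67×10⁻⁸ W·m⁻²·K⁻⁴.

Steady state: internal power = radiated power, P = εσA T⁴.
Radiating area A = 4πr² = 0.9923 m².
T⁴ = P/(εσA) = 379/(0.86·5.67×10⁻⁸·0.9923) = 7.833×10⁹ K⁴.
T = (7.833×10⁹)^(1/4).

T ≈ 297 K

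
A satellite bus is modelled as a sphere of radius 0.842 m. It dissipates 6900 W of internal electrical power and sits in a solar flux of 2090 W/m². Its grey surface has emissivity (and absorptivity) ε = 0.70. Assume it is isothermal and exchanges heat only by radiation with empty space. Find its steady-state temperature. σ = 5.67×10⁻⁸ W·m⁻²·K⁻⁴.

At steady state, absorbed solar power + internal power = radiated power.
Absorbed: α·S·A_cross = 0.70·2090·2.227 = 3259 W (cross-section πr²).
Total input = 3259 + 6900 = 10160 W.
Radiated: εσ·A_surf·T⁴ with A_surf = 4πr² = 8.909 m².
T⁴ = 10160/(0.70·5.67×10⁻⁸·8.909) = 2.873×10¹⁰ K⁴.

T ≈ 412 K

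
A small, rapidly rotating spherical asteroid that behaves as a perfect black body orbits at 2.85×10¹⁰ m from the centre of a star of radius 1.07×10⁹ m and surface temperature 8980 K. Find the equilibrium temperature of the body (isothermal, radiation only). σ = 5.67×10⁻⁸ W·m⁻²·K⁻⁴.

The star's surface emits σT_*⁴; at distance d the flux is S = σT_*⁴(R_*/d)².
S = 5.67×10⁻⁸·(8980)⁴·(1.07×10⁹/2.85×10¹⁰)² = 5.197×10⁵ W/m².
For an isothermal sphere T⁴ = (1−a)S/(4σ) = 2.292×10¹² K⁴.

T ≈ 1230 K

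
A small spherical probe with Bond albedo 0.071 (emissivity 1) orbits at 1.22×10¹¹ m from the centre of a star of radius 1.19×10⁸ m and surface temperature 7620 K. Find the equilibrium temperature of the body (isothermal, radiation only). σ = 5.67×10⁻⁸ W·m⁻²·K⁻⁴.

T ≈ 165 K

The star's surface emits σT_*⁴; at distance d the flux is S = σT_*⁴(R_*/d)².
S = 5.67×10⁻⁸·(7620)⁴·(1.19×10⁸/1.22×10¹¹)² = 181.9 W/m².
For an isothermal sphere T⁴ = (1−a)S/(4σ) = 7.450×10⁸ K⁴.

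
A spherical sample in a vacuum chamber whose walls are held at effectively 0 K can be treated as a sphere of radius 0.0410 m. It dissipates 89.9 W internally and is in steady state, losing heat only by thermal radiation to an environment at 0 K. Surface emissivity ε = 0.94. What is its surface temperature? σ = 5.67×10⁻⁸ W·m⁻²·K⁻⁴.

T ≈ 532 K

Steady state: internal power = radiated power, P = εσA T⁴.
Radiating area A = 4πr² = 0.02112 m².
T⁴ = P/(εσA) = 89.9/(0.94·5.67×10⁻⁸·0.02112) = 7.985×10¹⁰ K⁴.
T = (7.985×10¹⁰)^(1/4).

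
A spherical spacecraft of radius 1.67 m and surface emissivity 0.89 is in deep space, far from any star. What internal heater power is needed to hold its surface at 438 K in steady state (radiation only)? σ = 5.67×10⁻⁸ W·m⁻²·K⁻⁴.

P = εσ·4πr²·T⁴.
4πr² = 35.05 m²; T⁴ = 3.680×10¹⁰ K⁴.
P = 0.89·5.67×10⁻⁸·35.05·3.680×10¹⁰.

P ≈ 65100 W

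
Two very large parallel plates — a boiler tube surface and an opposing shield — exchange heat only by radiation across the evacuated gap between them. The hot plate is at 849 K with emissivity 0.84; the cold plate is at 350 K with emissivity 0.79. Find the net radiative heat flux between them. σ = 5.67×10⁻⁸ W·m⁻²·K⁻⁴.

For two infinite grey parallel plates, q = σ(T₁⁴ − T₂⁴)/(1/ε₁ + 1/ε₂ − 1).
T₁⁴ − T₂⁴ = 5.196×10¹¹ − 1.501×10¹⁰ = 5.045×10¹¹ K⁴.
1/ε₁ + 1/ε₂ − 1 = 1.190 + 1.266 − 1 = 1.456.
q = 5.67×10⁻⁸ × 5.045×10¹¹ / 1.456.

q ≈ 19600 W/m²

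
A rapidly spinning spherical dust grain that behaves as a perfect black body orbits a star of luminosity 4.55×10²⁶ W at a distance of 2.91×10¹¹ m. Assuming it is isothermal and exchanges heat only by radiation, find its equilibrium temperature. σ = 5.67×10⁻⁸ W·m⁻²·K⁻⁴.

First find the stellar flux at distance d: S = L/(4πd²) = 4.55×10²⁶/(4π·(2.91×10¹¹)²) = 427.6 W/m².
For an isothermal sphere, absorbed (1−a)S·πr² = emitted σ·4πr²·T⁴, so T⁴ = (1−a)S/(4σ).
T⁴ = 1.00·427.6/(4·5.67×10⁻⁸) = 1.885×10⁹ K⁴.

T ≈ 208 K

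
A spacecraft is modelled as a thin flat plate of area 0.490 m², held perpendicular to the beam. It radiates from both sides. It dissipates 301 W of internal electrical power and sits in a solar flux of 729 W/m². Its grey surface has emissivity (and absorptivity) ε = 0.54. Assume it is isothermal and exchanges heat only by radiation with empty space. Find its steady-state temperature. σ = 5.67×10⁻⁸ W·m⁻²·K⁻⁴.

T ≈ 358 K

At steady state, absorbed solar power + internal power = radiated power.
Absorbed: α·S·A_cross = 0.54·729·0.4900 = 192.9 W (cross-section A).
Total input = 192.9 + 301 = 493.9 W.
Radiated: εσ·A_surf·T⁴ with A_surf = 2A = 0.9800 m².
T⁴ = 493.9/(0.54·5.67×10⁻⁸·0.9800) = 1.646×10¹⁰ K⁴.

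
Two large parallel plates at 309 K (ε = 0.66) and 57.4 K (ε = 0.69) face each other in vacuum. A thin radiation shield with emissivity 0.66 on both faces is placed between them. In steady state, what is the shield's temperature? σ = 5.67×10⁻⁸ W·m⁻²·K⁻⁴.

In steady state the net flux on the hot side equals that on the cold side.
σ(T₁⁴−T_s⁴)/D₁ = σ(T_s⁴−T₂⁴)/D₂, with D₁ = 1/ε₁+1/ε_s−1 = 2.030, D₂ = 1/ε_s+1/ε₂−1 = 1.964.
Solve for T_s⁴: T_s⁴ = (D₂·T₁⁴ + D₁·T₂⁴)/(D₁+D₂) = 4.489×10⁹ K⁴.

T_s ≈ 259 K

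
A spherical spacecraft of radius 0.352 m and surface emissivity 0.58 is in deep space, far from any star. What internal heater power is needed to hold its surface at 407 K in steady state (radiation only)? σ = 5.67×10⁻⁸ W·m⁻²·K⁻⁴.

P ≈ 1410 W

P = εσ·4πr²·T⁴.
4πr² = 1.557 m²; T⁴ = 2.744×10¹⁰ K⁴.
P = 0.58·5.67×10⁻⁸·1.557·2.744×10¹⁰.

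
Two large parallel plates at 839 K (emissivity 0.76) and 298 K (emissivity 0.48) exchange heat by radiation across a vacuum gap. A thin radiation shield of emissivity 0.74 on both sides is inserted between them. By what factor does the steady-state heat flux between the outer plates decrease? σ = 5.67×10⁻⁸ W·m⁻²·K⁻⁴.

Without shield: q₀ = σΔ(T⁴)/(1/ε₁+1/ε₂−1) with denominator 2.399.
With shield the two gaps are in series; the resistances add: (1/ε₁+1/ε_s−1)+(1/ε_s+1/ε₂−1) = 1.667+2.435 = 4.102.
Heat-flux ratio q₀/q = 4.102/2.399.

factor ≈ 1.71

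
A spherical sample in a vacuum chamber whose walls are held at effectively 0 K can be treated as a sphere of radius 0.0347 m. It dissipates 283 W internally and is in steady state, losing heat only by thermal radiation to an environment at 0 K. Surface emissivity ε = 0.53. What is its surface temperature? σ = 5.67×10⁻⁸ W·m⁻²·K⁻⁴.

T ≈ 888 K

Steady state: internal power = radiated power, P = εσA T⁴.
Radiating area A = 4πr² = 0.01513 m².
T⁴ = P/(εσA) = 283/(0.53·5.67×10⁻⁸·0.01513) = 6.224×10¹¹ K⁴.
T = (6.224×10¹¹)^(1/4).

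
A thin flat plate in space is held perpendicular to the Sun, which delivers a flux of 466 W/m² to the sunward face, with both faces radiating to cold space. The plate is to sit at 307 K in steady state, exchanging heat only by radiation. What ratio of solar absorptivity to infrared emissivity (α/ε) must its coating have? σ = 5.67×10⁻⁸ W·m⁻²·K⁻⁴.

Balance: αS·A = εσ·2A·T⁴ ⇒ α/ε = 2σT⁴/S.
α/ε = 2·5.67×10⁻⁸·(307)⁴/466 = 2·5.67×10⁻⁸·8.883×10⁹/466.

α/ε ≈ 2.16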